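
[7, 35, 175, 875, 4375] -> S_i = 7*5^i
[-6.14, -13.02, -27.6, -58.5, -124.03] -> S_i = -6.14*2.12^i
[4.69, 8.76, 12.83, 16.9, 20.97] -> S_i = 4.69 + 4.07*i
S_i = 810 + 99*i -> [810, 909, 1008, 1107, 1206]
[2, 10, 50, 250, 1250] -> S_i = 2*5^i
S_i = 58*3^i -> [58, 174, 522, 1566, 4698]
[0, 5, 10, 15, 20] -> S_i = 0 + 5*i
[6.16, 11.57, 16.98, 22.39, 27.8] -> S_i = 6.16 + 5.41*i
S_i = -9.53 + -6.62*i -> [-9.53, -16.15, -22.77, -29.39, -36.01]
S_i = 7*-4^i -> [7, -28, 112, -448, 1792]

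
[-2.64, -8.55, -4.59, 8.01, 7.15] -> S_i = Random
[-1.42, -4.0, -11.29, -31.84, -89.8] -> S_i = -1.42*2.82^i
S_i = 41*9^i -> [41, 369, 3321, 29889, 269001]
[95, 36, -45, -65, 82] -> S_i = Random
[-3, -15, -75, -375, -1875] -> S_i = -3*5^i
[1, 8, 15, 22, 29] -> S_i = 1 + 7*i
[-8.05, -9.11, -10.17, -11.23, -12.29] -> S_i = -8.05 + -1.06*i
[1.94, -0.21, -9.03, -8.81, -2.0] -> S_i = Random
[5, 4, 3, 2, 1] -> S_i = 5 + -1*i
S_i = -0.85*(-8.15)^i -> [-0.85, 6.93, -56.46, 460.14, -3750.16]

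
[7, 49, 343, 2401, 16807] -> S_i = 7*7^i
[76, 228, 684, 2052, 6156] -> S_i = 76*3^i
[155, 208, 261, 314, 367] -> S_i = 155 + 53*i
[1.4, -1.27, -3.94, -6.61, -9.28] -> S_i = 1.40 + -2.67*i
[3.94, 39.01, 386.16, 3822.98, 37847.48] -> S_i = 3.94*9.90^i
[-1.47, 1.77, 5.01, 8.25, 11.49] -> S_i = -1.47 + 3.24*i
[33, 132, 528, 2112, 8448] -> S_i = 33*4^i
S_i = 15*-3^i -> [15, -45, 135, -405, 1215]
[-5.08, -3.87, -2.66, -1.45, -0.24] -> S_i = -5.08 + 1.21*i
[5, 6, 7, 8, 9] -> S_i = 5 + 1*i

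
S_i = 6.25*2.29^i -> [6.25, 14.31, 32.78, 75.06, 171.88]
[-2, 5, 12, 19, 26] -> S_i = -2 + 7*i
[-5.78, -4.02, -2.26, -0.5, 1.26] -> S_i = -5.78 + 1.76*i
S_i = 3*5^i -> [3, 15, 75, 375, 1875]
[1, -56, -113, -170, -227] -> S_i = 1 + -57*i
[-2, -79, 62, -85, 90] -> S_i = Random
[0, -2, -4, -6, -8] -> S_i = 0 + -2*i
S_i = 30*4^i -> [30, 120, 480, 1920, 7680]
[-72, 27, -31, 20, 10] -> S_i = Random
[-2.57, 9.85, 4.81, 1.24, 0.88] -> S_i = Random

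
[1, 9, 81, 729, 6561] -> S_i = 1*9^i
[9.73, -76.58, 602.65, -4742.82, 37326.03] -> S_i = 9.73*(-7.87)^i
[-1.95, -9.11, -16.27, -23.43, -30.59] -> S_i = -1.95 + -7.16*i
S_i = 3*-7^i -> [3, -21, 147, -1029, 7203]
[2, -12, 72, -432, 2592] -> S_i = 2*-6^i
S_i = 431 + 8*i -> [431, 439, 447, 455, 463]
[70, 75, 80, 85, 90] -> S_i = 70 + 5*i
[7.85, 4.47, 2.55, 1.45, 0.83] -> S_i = 7.85*0.57^i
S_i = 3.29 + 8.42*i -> [3.29, 11.71, 20.13, 28.55, 36.97]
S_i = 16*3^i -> [16, 48, 144, 432, 1296]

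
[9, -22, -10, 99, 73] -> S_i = Random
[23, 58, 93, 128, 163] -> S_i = 23 + 35*i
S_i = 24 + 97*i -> [24, 121, 218, 315, 412]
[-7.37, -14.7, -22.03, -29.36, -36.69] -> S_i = -7.37 + -7.33*i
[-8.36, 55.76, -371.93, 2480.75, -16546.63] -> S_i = -8.36*(-6.67)^i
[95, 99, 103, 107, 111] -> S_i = 95 + 4*i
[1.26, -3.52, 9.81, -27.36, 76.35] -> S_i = 1.26*(-2.79)^i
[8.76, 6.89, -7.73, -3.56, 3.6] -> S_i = Random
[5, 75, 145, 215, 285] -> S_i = 5 + 70*i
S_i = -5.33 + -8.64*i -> [-5.33, -13.97, -22.61, -31.25, -39.89]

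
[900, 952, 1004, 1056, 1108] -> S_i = 900 + 52*i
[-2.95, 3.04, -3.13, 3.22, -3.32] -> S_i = -2.95*(-1.03)^i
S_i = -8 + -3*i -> [-8, -11, -14, -17, -20]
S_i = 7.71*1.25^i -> [7.71, 9.64, 12.05, 15.06, 18.82]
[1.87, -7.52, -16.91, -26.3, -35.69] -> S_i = 1.87 + -9.39*i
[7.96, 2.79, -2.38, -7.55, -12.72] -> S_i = 7.96 + -5.17*i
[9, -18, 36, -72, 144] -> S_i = 9*-2^i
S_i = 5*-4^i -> [5, -20, 80, -320, 1280]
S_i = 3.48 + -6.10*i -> [3.48, -2.62, -8.72, -14.82, -20.92]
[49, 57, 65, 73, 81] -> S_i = 49 + 8*i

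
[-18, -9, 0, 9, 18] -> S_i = -18 + 9*i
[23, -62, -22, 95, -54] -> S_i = Random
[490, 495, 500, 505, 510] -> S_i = 490 + 5*i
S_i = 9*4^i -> [9, 36, 144, 576, 2304]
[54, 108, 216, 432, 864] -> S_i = 54*2^i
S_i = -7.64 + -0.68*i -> [-7.64, -8.32, -9.0, -9.68, -10.36]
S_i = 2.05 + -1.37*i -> [2.05, 0.68, -0.69, -2.06, -3.43]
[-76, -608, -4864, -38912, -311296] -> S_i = -76*8^i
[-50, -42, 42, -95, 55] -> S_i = Random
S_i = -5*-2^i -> [-5, 10, -20, 40, -80]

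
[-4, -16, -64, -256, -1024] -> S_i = -4*4^i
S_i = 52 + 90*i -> [52, 142, 232, 322, 412]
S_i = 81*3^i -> [81, 243, 729, 2187, 6561]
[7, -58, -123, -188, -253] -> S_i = 7 + -65*i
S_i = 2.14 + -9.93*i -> [2.14, -7.79, -17.72, -27.65, -37.58]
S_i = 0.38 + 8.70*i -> [0.38, 9.08, 17.78, 26.48, 35.18]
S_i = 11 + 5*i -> [11, 16, 21, 26, 31]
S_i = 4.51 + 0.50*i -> [4.51, 5.01, 5.51, 6.01, 6.51]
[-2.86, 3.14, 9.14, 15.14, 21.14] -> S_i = -2.86 + 6.00*i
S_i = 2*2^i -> [2, 4, 8, 16, 32]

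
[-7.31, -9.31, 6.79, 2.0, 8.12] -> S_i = Random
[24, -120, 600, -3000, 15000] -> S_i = 24*-5^i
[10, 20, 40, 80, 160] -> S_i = 10*2^i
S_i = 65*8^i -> [65, 520, 4160, 33280, 266240]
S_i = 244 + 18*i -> [244, 262, 280, 298, 316]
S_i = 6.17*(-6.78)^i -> [6.17, -41.83, 283.63, -1922.98, 13037.79]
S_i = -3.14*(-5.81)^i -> [-3.14, 18.24, -105.99, 615.83, -3577.95]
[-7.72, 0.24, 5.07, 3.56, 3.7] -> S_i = Random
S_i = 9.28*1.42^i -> [9.28, 13.18, 18.71, 26.57, 37.73]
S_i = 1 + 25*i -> [1, 26, 51, 76, 101]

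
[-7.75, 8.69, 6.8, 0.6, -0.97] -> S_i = Random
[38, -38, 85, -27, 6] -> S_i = Random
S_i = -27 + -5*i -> [-27, -32, -37, -42, -47]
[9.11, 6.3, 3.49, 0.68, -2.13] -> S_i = 9.11 + -2.81*i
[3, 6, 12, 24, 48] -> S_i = 3*2^i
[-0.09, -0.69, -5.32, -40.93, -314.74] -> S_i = -0.09*7.69^i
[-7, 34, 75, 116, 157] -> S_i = -7 + 41*i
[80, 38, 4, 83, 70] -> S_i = Random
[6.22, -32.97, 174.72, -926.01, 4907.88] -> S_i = 6.22*(-5.30)^i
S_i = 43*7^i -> [43, 301, 2107, 14749, 103243]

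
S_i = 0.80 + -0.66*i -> [0.8, 0.14, -0.52, -1.18, -1.84]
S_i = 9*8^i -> [9, 72, 576, 4608, 36864]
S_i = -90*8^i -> [-90, -720, -5760, -46080, -368640]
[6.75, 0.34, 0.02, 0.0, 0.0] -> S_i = 6.75*0.05^i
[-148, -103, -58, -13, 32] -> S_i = -148 + 45*i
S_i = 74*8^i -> [74, 592, 4736, 37888, 303104]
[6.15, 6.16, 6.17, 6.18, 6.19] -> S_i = 6.15 + 0.01*i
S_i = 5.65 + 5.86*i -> [5.65, 11.51, 17.37, 23.23, 29.09]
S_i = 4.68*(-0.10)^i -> [4.68, -0.47, 0.05, -0.0, 0.0]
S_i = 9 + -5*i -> [9, 4, -1, -6, -11]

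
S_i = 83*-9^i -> [83, -747, 6723, -60507, 544563]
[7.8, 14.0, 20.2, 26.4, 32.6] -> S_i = 7.80 + 6.20*i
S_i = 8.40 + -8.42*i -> [8.4, -0.02, -8.44, -16.86, -25.28]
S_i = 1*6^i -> [1, 6, 36, 216, 1296]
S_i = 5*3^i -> [5, 15, 45, 135, 405]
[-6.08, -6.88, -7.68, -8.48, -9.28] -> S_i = -6.08 + -0.80*i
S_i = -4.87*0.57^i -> [-4.87, -2.78, -1.58, -0.9, -0.51]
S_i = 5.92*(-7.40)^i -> [5.92, -43.81, 324.18, -2398.93, 17752.05]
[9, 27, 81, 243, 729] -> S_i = 9*3^i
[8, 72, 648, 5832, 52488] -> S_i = 8*9^i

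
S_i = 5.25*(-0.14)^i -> [5.25, -0.74, 0.1, -0.01, 0.0]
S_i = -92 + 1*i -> [-92, -91, -90, -89, -88]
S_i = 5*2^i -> [5, 10, 20, 40, 80]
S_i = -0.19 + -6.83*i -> [-0.19, -7.02, -13.85, -20.68, -27.51]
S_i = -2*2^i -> [-2, -4, -8, -16, -32]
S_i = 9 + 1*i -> [9, 10, 11, 12, 13]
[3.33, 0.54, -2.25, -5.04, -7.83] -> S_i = 3.33 + -2.79*i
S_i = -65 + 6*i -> [-65, -59, -53, -47, -41]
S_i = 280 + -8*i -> [280, 272, 264, 256, 248]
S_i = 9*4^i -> [9, 36, 144, 576, 2304]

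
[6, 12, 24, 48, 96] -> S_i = 6*2^i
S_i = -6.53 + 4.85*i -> [-6.53, -1.68, 3.17, 8.02, 12.87]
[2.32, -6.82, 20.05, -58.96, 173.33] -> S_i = 2.32*(-2.94)^i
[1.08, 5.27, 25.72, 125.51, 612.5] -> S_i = 1.08*4.88^i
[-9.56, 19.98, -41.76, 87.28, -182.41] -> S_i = -9.56*(-2.09)^i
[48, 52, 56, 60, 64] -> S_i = 48 + 4*i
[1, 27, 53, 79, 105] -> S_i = 1 + 26*i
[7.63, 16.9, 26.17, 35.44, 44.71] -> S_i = 7.63 + 9.27*i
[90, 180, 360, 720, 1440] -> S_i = 90*2^i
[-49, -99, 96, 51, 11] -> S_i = Random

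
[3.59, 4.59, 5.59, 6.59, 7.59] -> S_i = 3.59 + 1.00*i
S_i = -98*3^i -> [-98, -294, -882, -2646, -7938]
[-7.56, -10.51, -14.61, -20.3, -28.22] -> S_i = -7.56*1.39^i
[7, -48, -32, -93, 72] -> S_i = Random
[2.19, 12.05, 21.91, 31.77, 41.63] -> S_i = 2.19 + 9.86*i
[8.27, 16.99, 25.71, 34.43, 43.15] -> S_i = 8.27 + 8.72*i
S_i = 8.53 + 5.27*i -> [8.53, 13.8, 19.07, 24.34, 29.61]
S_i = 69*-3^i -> [69, -207, 621, -1863, 5589]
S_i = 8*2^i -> [8, 16, 32, 64, 128]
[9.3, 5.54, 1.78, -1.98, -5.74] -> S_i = 9.30 + -3.76*i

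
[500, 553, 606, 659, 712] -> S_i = 500 + 53*i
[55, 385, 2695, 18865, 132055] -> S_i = 55*7^i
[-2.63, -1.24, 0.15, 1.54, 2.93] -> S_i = -2.63 + 1.39*i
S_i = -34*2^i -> [-34, -68, -136, -272, -544]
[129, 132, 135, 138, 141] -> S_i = 129 + 3*i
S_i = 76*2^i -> [76, 152, 304, 608, 1216]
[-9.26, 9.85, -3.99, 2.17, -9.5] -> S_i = Random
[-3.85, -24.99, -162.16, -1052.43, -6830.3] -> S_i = -3.85*6.49^i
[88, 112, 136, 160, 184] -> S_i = 88 + 24*i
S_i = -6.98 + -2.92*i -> [-6.98, -9.9, -12.82, -15.74, -18.66]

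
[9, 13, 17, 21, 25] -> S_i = 9 + 4*i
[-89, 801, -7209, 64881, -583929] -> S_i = -89*-9^i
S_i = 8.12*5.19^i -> [8.12, 42.14, 218.72, 1135.16, 5891.49]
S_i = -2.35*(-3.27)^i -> [-2.35, 7.68, -25.13, 82.17, -268.69]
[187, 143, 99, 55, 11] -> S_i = 187 + -44*i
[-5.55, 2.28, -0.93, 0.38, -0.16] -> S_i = -5.55*(-0.41)^i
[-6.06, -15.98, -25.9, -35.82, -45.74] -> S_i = -6.06 + -9.92*i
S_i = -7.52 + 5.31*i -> [-7.52, -2.21, 3.1, 8.41, 13.72]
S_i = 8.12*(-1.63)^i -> [8.12, -13.24, 21.57, -35.17, 57.32]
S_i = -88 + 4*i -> [-88, -84, -80, -76, -72]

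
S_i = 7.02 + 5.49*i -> [7.02, 12.51, 18.0, 23.49, 28.98]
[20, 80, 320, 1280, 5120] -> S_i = 20*4^i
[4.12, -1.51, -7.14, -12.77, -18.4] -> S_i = 4.12 + -5.63*i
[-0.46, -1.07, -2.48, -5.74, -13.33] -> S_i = -0.46*2.32^i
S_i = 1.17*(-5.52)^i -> [1.17, -6.46, 35.65, -196.79, 1086.28]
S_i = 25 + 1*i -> [25, 26, 27, 28, 29]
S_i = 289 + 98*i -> [289, 387, 485, 583, 681]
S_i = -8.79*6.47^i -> [-8.79, -56.87, -367.96, -2380.68, -15403.02]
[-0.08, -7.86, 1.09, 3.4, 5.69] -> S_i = Random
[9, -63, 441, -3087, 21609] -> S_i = 9*-7^i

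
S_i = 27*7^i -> [27, 189, 1323, 9261, 64827]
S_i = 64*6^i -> [64, 384, 2304, 13824, 82944]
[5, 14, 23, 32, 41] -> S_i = 5 + 9*i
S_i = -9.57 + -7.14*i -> [-9.57, -16.71, -23.85, -30.99, -38.13]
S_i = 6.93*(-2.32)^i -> [6.93, -16.08, 37.3, -86.54, 200.76]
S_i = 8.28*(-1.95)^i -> [8.28, -16.15, 31.48, -61.4, 119.72]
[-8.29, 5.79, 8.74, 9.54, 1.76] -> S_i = Random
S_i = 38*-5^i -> [38, -190, 950, -4750, 23750]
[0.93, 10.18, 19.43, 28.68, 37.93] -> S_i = 0.93 + 9.25*i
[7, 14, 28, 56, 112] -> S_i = 7*2^i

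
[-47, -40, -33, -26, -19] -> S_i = -47 + 7*i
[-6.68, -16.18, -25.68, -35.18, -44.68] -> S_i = -6.68 + -9.50*i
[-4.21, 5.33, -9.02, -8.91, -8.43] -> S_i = Random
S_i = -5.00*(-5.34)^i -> [-5.0, 26.7, -142.58, 761.37, -4065.7]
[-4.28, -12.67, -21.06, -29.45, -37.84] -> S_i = -4.28 + -8.39*i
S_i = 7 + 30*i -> [7, 37, 67, 97, 127]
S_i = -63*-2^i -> [-63, 126, -252, 504, -1008]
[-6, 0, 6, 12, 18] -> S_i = -6 + 6*i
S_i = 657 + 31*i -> [657, 688, 719, 750, 781]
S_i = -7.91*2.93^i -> [-7.91, -23.18, -67.91, -198.97, -582.97]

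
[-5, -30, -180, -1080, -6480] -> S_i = -5*6^i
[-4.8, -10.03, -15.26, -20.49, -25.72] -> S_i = -4.80 + -5.23*i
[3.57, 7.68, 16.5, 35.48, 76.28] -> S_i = 3.57*2.15^i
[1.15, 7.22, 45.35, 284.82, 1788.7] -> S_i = 1.15*6.28^i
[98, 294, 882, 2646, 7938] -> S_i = 98*3^i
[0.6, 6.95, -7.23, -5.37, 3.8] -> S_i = Random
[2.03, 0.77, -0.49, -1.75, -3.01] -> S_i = 2.03 + -1.26*i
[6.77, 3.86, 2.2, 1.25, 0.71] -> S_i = 6.77*0.57^i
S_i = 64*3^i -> [64, 192, 576, 1728, 5184]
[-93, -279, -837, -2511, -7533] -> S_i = -93*3^i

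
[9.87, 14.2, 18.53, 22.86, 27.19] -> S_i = 9.87 + 4.33*i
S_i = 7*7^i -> [7, 49, 343, 2401, 16807]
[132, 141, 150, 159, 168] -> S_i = 132 + 9*i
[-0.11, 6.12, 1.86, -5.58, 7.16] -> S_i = Random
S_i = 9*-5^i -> [9, -45, 225, -1125, 5625]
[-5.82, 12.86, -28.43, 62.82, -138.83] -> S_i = -5.82*(-2.21)^i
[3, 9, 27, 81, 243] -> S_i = 3*3^i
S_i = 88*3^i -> [88, 264, 792, 2376, 7128]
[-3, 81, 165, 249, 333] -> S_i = -3 + 84*i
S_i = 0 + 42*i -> [0, 42, 84, 126, 168]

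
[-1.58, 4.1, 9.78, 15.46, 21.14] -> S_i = -1.58 + 5.68*i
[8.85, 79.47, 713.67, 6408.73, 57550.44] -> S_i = 8.85*8.98^i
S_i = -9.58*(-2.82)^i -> [-9.58, 27.02, -76.18, 214.84, -605.85]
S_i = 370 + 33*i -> [370, 403, 436, 469, 502]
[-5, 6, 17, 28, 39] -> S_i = -5 + 11*i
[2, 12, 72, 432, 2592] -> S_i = 2*6^i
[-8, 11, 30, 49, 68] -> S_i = -8 + 19*i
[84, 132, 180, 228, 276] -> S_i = 84 + 48*i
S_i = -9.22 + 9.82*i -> [-9.22, 0.6, 10.42, 20.24, 30.06]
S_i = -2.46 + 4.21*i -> [-2.46, 1.75, 5.96, 10.17, 14.38]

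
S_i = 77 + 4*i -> [77, 81, 85, 89, 93]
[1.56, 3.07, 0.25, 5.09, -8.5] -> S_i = Random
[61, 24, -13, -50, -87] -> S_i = 61 + -37*i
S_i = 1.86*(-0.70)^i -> [1.86, -1.3, 0.91, -0.64, 0.45]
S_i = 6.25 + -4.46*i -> [6.25, 1.79, -2.67, -7.13, -11.59]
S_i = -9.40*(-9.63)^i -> [-9.4, 90.52, -871.73, 8394.73, -80841.25]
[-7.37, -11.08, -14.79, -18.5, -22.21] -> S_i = -7.37 + -3.71*i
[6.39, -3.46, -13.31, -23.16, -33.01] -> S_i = 6.39 + -9.85*i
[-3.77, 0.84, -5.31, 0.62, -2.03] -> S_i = Random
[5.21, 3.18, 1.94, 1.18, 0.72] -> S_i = 5.21*0.61^i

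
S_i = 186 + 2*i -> [186, 188, 190, 192, 194]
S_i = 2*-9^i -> [2, -18, 162, -1458, 13122]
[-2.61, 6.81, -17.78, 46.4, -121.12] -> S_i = -2.61*(-2.61)^i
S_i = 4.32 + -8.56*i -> [4.32, -4.24, -12.8, -21.36, -29.92]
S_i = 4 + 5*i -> [4, 9, 14, 19, 24]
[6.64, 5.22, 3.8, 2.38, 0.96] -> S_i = 6.64 + -1.42*i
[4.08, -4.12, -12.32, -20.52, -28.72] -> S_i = 4.08 + -8.20*i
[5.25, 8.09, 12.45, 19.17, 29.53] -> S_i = 5.25*1.54^i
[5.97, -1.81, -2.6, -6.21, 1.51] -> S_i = Random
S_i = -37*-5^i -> [-37, 185, -925, 4625, -23125]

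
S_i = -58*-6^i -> [-58, 348, -2088, 12528, -75168]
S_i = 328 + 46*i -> [328, 374, 420, 466, 512]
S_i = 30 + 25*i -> [30, 55, 80, 105, 130]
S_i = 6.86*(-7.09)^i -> [6.86, -48.64, 344.84, -2444.91, 17334.41]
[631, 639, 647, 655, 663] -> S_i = 631 + 8*i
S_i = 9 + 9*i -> [9, 18, 27, 36, 45]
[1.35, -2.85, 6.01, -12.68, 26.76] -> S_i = 1.35*(-2.11)^i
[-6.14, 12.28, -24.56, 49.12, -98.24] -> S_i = -6.14*(-2.00)^i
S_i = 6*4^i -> [6, 24, 96, 384, 1536]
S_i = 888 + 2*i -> [888, 890, 892, 894, 896]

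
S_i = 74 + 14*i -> [74, 88, 102, 116, 130]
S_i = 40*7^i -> [40, 280, 1960, 13720, 96040]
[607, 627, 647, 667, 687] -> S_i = 607 + 20*i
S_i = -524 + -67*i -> [-524, -591, -658, -725, -792]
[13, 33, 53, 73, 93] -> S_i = 13 + 20*i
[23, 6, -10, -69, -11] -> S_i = Random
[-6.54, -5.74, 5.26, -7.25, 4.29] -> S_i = Random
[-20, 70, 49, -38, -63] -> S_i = Random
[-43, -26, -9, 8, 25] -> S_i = -43 + 17*i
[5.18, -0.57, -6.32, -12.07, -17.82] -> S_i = 5.18 + -5.75*i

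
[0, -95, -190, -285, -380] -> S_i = 0 + -95*i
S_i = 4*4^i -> [4, 16, 64, 256, 1024]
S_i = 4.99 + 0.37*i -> [4.99, 5.36, 5.73, 6.1, 6.47]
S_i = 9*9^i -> [9, 81, 729, 6561, 59049]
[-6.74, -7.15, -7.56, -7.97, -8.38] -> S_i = -6.74 + -0.41*i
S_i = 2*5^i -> [2, 10, 50, 250, 1250]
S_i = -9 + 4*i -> [-9, -5, -1, 3, 7]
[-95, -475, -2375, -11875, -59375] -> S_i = -95*5^i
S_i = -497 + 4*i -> [-497, -493, -489, -485, -481]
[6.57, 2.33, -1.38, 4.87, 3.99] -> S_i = Random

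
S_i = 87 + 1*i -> [87, 88, 89, 90, 91]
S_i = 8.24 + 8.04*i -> [8.24, 16.28, 24.32, 32.36, 40.4]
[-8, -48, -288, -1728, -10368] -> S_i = -8*6^i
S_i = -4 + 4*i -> [-4, 0, 4, 8, 12]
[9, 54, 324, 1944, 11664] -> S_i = 9*6^i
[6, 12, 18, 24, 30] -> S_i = 6 + 6*i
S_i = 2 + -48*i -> [2, -46, -94, -142, -190]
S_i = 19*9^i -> [19, 171, 1539, 13851, 124659]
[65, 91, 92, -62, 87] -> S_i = Random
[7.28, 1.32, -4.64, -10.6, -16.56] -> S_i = 7.28 + -5.96*i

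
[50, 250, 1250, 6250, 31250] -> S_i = 50*5^i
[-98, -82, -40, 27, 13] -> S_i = Random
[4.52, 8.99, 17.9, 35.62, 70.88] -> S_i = 4.52*1.99^i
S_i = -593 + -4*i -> [-593, -597, -601, -605, -609]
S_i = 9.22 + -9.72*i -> [9.22, -0.5, -10.22, -19.94, -29.66]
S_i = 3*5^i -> [3, 15, 75, 375, 1875]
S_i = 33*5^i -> [33, 165, 825, 4125, 20625]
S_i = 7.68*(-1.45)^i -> [7.68, -11.14, 16.15, -23.41, 33.95]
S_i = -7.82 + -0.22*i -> [-7.82, -8.04, -8.26, -8.48, -8.7]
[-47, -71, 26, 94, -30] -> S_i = Random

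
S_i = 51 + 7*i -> [51, 58, 65, 72, 79]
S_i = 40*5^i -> [40, 200, 1000, 5000, 25000]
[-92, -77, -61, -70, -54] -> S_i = Random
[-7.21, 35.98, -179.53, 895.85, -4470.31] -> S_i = -7.21*(-4.99)^i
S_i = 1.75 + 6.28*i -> [1.75, 8.03, 14.31, 20.59, 26.87]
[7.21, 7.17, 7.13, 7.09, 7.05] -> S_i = 7.21 + -0.04*i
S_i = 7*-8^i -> [7, -56, 448, -3584, 28672]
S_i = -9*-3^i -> [-9, 27, -81, 243, -729]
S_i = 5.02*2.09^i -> [5.02, 10.49, 21.93, 45.83, 95.78]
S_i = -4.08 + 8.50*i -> [-4.08, 4.42, 12.92, 21.42, 29.92]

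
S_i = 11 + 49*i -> [11, 60, 109, 158, 207]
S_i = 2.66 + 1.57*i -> [2.66, 4.23, 5.8, 7.37, 8.94]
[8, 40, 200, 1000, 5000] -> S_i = 8*5^i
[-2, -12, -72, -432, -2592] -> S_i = -2*6^i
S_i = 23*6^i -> [23, 138, 828, 4968, 29808]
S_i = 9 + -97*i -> [9, -88, -185, -282, -379]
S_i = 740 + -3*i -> [740, 737, 734, 731, 728]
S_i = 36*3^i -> [36, 108, 324, 972, 2916]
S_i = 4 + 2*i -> [4, 6, 8, 10, 12]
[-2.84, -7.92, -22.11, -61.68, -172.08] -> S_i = -2.84*2.79^i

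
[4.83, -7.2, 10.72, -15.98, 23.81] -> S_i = 4.83*(-1.49)^i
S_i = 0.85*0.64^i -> [0.85, 0.54, 0.35, 0.22, 0.14]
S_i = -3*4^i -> [-3, -12, -48, -192, -768]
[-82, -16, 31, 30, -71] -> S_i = Random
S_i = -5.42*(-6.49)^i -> [-5.42, 35.18, -228.29, 1481.61, -9615.64]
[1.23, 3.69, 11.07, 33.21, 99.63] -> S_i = 1.23*3.00^i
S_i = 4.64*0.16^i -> [4.64, 0.74, 0.12, 0.02, 0.0]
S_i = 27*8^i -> [27, 216, 1728, 13824, 110592]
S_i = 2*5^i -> [2, 10, 50, 250, 1250]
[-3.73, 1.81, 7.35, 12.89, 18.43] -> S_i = -3.73 + 5.54*i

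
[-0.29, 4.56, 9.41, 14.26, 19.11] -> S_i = -0.29 + 4.85*i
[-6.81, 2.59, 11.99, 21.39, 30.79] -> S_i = -6.81 + 9.40*i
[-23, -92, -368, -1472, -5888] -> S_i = -23*4^i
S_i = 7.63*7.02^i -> [7.63, 53.56, 376.01, 2639.59, 18529.9]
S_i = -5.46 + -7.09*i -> [-5.46, -12.55, -19.64, -26.73, -33.82]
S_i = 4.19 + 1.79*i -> [4.19, 5.98, 7.77, 9.56, 11.35]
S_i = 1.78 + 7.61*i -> [1.78, 9.39, 17.0, 24.61, 32.22]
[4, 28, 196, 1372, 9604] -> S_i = 4*7^i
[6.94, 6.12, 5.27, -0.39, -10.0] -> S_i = Random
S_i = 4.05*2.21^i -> [4.05, 8.95, 19.78, 43.72, 96.61]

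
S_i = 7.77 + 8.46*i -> [7.77, 16.23, 24.69, 33.15, 41.61]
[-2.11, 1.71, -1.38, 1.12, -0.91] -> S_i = -2.11*(-0.81)^i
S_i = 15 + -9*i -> [15, 6, -3, -12, -21]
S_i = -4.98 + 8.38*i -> [-4.98, 3.4, 11.78, 20.16, 28.54]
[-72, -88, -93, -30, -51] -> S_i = Random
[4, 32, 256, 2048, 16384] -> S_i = 4*8^i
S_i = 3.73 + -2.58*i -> [3.73, 1.15, -1.43, -4.01, -6.59]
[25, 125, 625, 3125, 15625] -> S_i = 25*5^i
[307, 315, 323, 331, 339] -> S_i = 307 + 8*i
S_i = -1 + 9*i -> [-1, 8, 17, 26, 35]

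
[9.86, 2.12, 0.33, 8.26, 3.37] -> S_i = Random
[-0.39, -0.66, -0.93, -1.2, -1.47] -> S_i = -0.39 + -0.27*i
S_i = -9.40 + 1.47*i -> [-9.4, -7.93, -6.46, -4.99, -3.52]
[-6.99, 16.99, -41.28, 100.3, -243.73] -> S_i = -6.99*(-2.43)^i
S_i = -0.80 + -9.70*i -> [-0.8, -10.5, -20.2, -29.9, -39.6]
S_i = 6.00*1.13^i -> [6.0, 6.78, 7.66, 8.66, 9.78]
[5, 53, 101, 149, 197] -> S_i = 5 + 48*i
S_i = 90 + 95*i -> [90, 185, 280, 375, 470]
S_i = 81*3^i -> [81, 243, 729, 2187, 6561]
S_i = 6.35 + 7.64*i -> [6.35, 13.99, 21.63, 29.27, 36.91]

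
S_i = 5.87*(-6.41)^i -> [5.87, -37.63, 241.19, -1546.01, 9909.92]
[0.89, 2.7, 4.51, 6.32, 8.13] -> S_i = 0.89 + 1.81*i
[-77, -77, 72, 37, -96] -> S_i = Random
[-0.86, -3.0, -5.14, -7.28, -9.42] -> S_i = -0.86 + -2.14*i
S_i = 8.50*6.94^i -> [8.5, 58.99, 409.39, 2841.17, 19717.73]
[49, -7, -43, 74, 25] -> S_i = Random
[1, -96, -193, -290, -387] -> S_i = 1 + -97*i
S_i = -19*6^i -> [-19, -114, -684, -4104, -24624]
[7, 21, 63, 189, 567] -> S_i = 7*3^i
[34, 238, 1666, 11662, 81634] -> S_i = 34*7^i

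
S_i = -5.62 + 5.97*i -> [-5.62, 0.35, 6.32, 12.29, 18.26]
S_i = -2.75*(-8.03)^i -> [-2.75, 22.08, -177.32, 1423.9, -11433.91]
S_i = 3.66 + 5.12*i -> [3.66, 8.78, 13.9, 19.02, 24.14]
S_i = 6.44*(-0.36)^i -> [6.44, -2.32, 0.83, -0.3, 0.11]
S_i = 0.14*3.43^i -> [0.14, 0.48, 1.65, 5.65, 19.38]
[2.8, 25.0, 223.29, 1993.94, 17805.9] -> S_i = 2.80*8.93^i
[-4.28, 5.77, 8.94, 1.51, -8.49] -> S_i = Random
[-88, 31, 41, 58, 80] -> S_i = Random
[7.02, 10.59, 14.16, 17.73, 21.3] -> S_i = 7.02 + 3.57*i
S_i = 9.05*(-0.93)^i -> [9.05, -8.42, 7.83, -7.28, 6.77]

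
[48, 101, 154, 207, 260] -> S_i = 48 + 53*i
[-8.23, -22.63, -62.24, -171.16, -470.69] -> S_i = -8.23*2.75^i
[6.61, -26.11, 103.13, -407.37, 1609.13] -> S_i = 6.61*(-3.95)^i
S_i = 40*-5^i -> [40, -200, 1000, -5000, 25000]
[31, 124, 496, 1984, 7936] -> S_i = 31*4^i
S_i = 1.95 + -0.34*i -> [1.95, 1.61, 1.27, 0.93, 0.59]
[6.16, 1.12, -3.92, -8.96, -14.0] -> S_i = 6.16 + -5.04*i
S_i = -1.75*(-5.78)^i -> [-1.75, 10.12, -58.46, 337.93, -1953.21]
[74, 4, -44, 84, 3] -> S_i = Random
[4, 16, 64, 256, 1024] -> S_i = 4*4^i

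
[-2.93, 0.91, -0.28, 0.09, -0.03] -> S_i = -2.93*(-0.31)^i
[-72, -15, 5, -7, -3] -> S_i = Random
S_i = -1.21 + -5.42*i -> [-1.21, -6.63, -12.05, -17.47, -22.89]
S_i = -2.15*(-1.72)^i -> [-2.15, 3.7, -6.36, 10.94, -18.82]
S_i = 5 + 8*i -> [5, 13, 21, 29, 37]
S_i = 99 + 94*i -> [99, 193, 287, 381, 475]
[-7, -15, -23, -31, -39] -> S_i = -7 + -8*i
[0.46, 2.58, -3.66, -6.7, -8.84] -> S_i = Random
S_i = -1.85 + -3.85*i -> [-1.85, -5.7, -9.55, -13.4, -17.25]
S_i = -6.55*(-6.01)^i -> [-6.55, 39.37, -236.59, 1421.89, -8545.53]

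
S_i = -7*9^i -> [-7, -63, -567, -5103, -45927]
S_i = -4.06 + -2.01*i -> [-4.06, -6.07, -8.08, -10.09, -12.1]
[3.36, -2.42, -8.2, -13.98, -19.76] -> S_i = 3.36 + -5.78*i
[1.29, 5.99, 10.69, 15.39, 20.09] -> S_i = 1.29 + 4.70*i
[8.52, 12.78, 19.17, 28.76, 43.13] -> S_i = 8.52*1.50^i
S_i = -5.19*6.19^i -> [-5.19, -32.13, -198.86, -1230.95, -7619.56]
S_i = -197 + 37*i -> [-197, -160, -123, -86, -49]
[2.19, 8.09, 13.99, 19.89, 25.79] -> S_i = 2.19 + 5.90*i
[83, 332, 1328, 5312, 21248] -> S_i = 83*4^i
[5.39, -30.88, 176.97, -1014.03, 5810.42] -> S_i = 5.39*(-5.73)^i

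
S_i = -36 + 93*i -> [-36, 57, 150, 243, 336]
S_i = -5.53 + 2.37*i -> [-5.53, -3.16, -0.79, 1.58, 3.95]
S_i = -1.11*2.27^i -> [-1.11, -2.52, -5.72, -12.98, -29.47]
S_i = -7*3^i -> [-7, -21, -63, -189, -567]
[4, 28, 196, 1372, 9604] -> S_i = 4*7^i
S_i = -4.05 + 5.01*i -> [-4.05, 0.96, 5.97, 10.98, 15.99]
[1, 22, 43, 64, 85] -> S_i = 1 + 21*i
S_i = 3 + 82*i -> [3, 85, 167, 249, 331]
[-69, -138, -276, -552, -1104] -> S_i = -69*2^i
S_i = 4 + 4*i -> [4, 8, 12, 16, 20]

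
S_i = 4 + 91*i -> [4, 95, 186, 277, 368]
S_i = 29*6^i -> [29, 174, 1044, 6264, 37584]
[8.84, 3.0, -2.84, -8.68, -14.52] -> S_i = 8.84 + -5.84*i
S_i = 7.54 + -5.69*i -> [7.54, 1.85, -3.84, -9.53, -15.22]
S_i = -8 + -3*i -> [-8, -11, -14, -17, -20]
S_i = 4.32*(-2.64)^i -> [4.32, -11.4, 30.11, -79.49, 209.85]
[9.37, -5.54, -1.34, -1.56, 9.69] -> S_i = Random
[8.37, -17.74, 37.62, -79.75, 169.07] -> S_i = 8.37*(-2.12)^i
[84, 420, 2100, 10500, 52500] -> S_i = 84*5^i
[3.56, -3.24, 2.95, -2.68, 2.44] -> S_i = 3.56*(-0.91)^i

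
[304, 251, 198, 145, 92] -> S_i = 304 + -53*i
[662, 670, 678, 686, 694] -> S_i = 662 + 8*i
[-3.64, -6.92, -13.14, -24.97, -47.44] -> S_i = -3.64*1.90^i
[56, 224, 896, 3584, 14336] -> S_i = 56*4^i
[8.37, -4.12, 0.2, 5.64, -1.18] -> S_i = Random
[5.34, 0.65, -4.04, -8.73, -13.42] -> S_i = 5.34 + -4.69*i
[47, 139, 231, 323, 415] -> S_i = 47 + 92*i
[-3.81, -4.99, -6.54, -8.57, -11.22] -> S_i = -3.81*1.31^i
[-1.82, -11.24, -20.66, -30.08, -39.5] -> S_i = -1.82 + -9.42*i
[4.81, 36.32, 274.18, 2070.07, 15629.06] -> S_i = 4.81*7.55^i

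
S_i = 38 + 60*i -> [38, 98, 158, 218, 278]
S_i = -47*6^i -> [-47, -282, -1692, -10152, -60912]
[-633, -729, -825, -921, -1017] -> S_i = -633 + -96*i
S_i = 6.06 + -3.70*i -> [6.06, 2.36, -1.34, -5.04, -8.74]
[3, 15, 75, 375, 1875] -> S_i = 3*5^i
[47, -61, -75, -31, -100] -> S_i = Random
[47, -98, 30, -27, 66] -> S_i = Random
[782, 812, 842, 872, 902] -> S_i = 782 + 30*i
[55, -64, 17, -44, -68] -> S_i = Random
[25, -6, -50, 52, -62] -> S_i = Random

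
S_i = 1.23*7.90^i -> [1.23, 9.72, 76.76, 606.44, 4790.86]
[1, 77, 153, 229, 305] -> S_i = 1 + 76*i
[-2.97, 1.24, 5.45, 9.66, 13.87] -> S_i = -2.97 + 4.21*i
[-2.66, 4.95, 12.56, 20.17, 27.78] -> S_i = -2.66 + 7.61*i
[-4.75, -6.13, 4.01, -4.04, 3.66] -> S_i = Random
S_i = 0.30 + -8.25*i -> [0.3, -7.95, -16.2, -24.45, -32.7]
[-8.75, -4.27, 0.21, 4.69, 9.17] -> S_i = -8.75 + 4.48*i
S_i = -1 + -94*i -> [-1, -95, -189, -283, -377]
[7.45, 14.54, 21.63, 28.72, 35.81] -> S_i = 7.45 + 7.09*i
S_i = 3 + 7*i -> [3, 10, 17, 24, 31]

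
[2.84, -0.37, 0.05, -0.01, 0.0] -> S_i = 2.84*(-0.13)^i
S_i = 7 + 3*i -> [7, 10, 13, 16, 19]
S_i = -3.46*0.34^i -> [-3.46, -1.18, -0.4, -0.14, -0.05]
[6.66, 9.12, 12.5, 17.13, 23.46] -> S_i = 6.66*1.37^i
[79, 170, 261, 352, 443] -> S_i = 79 + 91*i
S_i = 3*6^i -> [3, 18, 108, 648, 3888]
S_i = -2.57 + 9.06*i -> [-2.57, 6.49, 15.55, 24.61, 33.67]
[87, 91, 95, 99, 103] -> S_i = 87 + 4*i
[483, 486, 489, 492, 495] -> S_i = 483 + 3*i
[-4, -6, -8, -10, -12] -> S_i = -4 + -2*i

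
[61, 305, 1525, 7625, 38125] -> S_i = 61*5^i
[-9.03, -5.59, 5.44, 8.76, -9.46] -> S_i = Random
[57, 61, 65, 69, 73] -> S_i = 57 + 4*i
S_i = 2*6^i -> [2, 12, 72, 432, 2592]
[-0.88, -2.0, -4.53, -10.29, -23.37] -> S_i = -0.88*2.27^i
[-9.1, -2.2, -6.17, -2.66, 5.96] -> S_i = Random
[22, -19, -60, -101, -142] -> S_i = 22 + -41*i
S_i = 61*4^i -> [61, 244, 976, 3904, 15616]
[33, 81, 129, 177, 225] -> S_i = 33 + 48*i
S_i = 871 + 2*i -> [871, 873, 875, 877, 879]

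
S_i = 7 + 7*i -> [7, 14, 21, 28, 35]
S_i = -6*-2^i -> [-6, 12, -24, 48, -96]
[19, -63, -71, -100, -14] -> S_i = Random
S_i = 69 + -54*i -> [69, 15, -39, -93, -147]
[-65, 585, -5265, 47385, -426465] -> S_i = -65*-9^i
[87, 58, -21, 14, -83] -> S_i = Random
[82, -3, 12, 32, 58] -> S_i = Random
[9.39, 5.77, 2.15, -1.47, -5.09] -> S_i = 9.39 + -3.62*i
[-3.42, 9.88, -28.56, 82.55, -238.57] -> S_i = -3.42*(-2.89)^i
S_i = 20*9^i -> [20, 180, 1620, 14580, 131220]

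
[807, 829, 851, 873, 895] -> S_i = 807 + 22*i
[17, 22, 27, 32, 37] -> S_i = 17 + 5*i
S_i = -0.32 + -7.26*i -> [-0.32, -7.58, -14.84, -22.1, -29.36]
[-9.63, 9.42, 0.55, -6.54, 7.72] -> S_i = Random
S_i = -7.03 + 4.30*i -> [-7.03, -2.73, 1.57, 5.87, 10.17]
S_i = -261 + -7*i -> [-261, -268, -275, -282, -289]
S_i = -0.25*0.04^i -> [-0.25, -0.01, -0.0, -0.0, -0.0]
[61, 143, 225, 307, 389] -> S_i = 61 + 82*i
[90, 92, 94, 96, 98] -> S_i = 90 + 2*i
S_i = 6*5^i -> [6, 30, 150, 750, 3750]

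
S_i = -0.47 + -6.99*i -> [-0.47, -7.46, -14.45, -21.44, -28.43]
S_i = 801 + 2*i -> [801, 803, 805, 807, 809]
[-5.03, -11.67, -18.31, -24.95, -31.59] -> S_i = -5.03 + -6.64*i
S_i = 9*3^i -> [9, 27, 81, 243, 729]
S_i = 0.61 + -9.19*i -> [0.61, -8.58, -17.77, -26.96, -36.15]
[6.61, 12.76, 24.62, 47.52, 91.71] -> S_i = 6.61*1.93^i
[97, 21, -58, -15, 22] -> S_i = Random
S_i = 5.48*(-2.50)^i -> [5.48, -13.7, 34.25, -85.62, 214.06]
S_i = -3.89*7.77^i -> [-3.89, -30.23, -234.85, -1824.79, -14178.61]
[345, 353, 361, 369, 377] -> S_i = 345 + 8*i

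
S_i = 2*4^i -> [2, 8, 32, 128, 512]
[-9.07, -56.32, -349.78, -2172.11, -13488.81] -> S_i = -9.07*6.21^i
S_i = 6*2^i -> [6, 12, 24, 48, 96]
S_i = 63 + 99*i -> [63, 162, 261, 360, 459]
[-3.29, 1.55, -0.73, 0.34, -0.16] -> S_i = -3.29*(-0.47)^i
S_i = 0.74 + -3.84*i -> [0.74, -3.1, -6.94, -10.78, -14.62]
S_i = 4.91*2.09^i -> [4.91, 10.26, 21.45, 44.83, 93.68]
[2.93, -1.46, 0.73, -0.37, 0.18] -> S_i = 2.93*(-0.50)^i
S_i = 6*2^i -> [6, 12, 24, 48, 96]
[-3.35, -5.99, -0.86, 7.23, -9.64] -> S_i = Random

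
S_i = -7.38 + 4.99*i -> [-7.38, -2.39, 2.6, 7.59, 12.58]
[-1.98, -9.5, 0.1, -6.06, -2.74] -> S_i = Random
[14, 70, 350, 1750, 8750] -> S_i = 14*5^i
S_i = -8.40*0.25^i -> [-8.4, -2.1, -0.52, -0.13, -0.03]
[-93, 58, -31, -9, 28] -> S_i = Random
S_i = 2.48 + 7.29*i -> [2.48, 9.77, 17.06, 24.35, 31.64]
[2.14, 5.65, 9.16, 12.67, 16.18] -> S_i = 2.14 + 3.51*i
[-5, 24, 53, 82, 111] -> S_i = -5 + 29*i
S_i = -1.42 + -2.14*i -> [-1.42, -3.56, -5.7, -7.84, -9.98]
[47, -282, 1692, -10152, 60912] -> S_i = 47*-6^i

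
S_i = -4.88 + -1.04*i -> [-4.88, -5.92, -6.96, -8.0, -9.04]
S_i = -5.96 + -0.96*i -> [-5.96, -6.92, -7.88, -8.84, -9.8]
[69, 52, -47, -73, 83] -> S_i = Random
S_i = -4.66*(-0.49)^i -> [-4.66, 2.28, -1.12, 0.55, -0.27]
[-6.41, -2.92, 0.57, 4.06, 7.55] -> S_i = -6.41 + 3.49*i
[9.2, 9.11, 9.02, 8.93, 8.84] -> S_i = 9.20*0.99^i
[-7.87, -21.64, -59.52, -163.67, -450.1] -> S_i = -7.87*2.75^i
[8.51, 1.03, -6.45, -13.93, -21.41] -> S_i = 8.51 + -7.48*i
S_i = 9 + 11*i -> [9, 20, 31, 42, 53]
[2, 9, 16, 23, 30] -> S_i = 2 + 7*i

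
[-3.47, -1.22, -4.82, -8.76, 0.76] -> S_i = Random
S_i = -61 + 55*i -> [-61, -6, 49, 104, 159]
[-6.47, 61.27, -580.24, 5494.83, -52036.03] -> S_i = -6.47*(-9.47)^i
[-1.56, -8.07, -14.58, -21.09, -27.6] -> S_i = -1.56 + -6.51*i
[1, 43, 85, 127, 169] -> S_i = 1 + 42*i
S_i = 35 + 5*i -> [35, 40, 45, 50, 55]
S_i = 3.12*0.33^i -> [3.12, 1.03, 0.34, 0.11, 0.04]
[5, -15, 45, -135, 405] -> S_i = 5*-3^i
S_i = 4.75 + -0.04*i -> [4.75, 4.71, 4.67, 4.63, 4.59]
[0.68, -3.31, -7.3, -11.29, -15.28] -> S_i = 0.68 + -3.99*i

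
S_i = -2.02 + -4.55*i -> [-2.02, -6.57, -11.12, -15.67, -20.22]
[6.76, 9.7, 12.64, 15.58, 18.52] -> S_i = 6.76 + 2.94*i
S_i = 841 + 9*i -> [841, 850, 859, 868, 877]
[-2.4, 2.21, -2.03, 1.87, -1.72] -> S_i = -2.40*(-0.92)^i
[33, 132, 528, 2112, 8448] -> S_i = 33*4^i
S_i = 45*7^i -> [45, 315, 2205, 15435, 108045]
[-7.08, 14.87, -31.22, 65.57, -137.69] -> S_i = -7.08*(-2.10)^i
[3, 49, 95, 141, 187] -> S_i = 3 + 46*i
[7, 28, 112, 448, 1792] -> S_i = 7*4^i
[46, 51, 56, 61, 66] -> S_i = 46 + 5*i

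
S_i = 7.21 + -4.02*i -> [7.21, 3.19, -0.83, -4.85, -8.87]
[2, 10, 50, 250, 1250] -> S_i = 2*5^i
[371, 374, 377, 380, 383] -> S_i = 371 + 3*i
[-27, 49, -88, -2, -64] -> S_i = Random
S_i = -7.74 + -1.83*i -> [-7.74, -9.57, -11.4, -13.23, -15.06]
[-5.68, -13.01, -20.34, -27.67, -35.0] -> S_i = -5.68 + -7.33*i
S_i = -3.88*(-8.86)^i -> [-3.88, 34.38, -304.58, 2698.57, -23909.29]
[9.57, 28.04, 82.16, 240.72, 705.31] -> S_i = 9.57*2.93^i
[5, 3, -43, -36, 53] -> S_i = Random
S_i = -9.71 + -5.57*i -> [-9.71, -15.28, -20.85, -26.42, -31.99]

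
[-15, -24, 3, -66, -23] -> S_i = Random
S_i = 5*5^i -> [5, 25, 125, 625, 3125]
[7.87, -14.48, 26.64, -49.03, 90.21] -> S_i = 7.87*(-1.84)^i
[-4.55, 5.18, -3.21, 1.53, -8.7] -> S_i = Random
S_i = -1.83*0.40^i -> [-1.83, -0.73, -0.29, -0.12, -0.05]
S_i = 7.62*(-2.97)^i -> [7.62, -22.63, 67.22, -199.63, 592.9]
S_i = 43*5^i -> [43, 215, 1075, 5375, 26875]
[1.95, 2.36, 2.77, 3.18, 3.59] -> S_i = 1.95 + 0.41*i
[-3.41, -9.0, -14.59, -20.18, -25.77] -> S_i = -3.41 + -5.59*i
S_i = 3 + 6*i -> [3, 9, 15, 21, 27]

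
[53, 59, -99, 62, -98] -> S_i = Random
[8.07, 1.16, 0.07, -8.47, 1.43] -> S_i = Random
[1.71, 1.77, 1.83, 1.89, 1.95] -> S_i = 1.71 + 0.06*i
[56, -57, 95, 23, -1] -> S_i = Random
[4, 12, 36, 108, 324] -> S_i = 4*3^i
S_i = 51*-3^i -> [51, -153, 459, -1377, 4131]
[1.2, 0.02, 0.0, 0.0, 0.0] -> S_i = 1.20*0.02^i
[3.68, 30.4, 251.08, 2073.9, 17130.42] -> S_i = 3.68*8.26^i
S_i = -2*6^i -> [-2, -12, -72, -432, -2592]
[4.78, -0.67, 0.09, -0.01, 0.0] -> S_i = 4.78*(-0.14)^i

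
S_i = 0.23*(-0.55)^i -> [0.23, -0.13, 0.07, -0.04, 0.02]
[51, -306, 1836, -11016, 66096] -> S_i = 51*-6^i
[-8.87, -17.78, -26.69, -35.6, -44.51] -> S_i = -8.87 + -8.91*i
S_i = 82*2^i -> [82, 164, 328, 656, 1312]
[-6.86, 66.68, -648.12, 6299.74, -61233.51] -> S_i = -6.86*(-9.72)^i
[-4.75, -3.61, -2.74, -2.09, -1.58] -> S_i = -4.75*0.76^i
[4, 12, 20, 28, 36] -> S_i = 4 + 8*i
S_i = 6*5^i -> [6, 30, 150, 750, 3750]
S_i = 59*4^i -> [59, 236, 944, 3776, 15104]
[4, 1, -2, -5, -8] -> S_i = 4 + -3*i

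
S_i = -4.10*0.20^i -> [-4.1, -0.82, -0.16, -0.03, -0.01]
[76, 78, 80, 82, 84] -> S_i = 76 + 2*i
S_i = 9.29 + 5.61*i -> [9.29, 14.9, 20.51, 26.12, 31.73]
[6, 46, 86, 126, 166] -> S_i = 6 + 40*i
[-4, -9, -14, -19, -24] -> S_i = -4 + -5*i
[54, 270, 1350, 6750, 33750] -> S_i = 54*5^i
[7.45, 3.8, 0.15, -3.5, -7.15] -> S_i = 7.45 + -3.65*i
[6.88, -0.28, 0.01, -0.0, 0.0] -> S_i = 6.88*(-0.04)^i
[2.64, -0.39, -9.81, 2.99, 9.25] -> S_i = Random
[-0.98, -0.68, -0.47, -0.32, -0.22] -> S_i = -0.98*0.69^i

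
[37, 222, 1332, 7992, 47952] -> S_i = 37*6^i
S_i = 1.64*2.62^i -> [1.64, 4.3, 11.26, 29.49, 77.28]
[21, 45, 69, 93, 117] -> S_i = 21 + 24*i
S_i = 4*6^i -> [4, 24, 144, 864, 5184]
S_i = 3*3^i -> [3, 9, 27, 81, 243]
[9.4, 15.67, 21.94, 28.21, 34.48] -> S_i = 9.40 + 6.27*i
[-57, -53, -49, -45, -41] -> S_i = -57 + 4*i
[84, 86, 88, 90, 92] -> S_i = 84 + 2*i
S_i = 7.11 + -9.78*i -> [7.11, -2.67, -12.45, -22.23, -32.01]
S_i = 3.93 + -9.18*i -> [3.93, -5.25, -14.43, -23.61, -32.79]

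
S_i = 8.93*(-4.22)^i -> [8.93, -37.68, 159.03, -671.1, 2832.05]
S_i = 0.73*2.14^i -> [0.73, 1.56, 3.34, 7.15, 15.31]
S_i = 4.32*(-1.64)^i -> [4.32, -7.08, 11.62, -19.06, 31.25]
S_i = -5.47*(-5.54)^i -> [-5.47, 30.3, -167.88, 930.07, -5152.6]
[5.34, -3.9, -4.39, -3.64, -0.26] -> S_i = Random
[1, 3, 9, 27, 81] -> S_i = 1*3^i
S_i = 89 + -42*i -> [89, 47, 5, -37, -79]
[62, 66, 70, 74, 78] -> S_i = 62 + 4*i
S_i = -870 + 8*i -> [-870, -862, -854, -846, -838]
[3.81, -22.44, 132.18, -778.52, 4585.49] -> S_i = 3.81*(-5.89)^i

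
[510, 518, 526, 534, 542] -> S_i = 510 + 8*i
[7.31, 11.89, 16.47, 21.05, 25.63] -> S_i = 7.31 + 4.58*i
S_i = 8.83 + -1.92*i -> [8.83, 6.91, 4.99, 3.07, 1.15]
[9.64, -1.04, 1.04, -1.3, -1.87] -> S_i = Random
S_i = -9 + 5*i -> [-9, -4, 1, 6, 11]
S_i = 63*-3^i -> [63, -189, 567, -1701, 5103]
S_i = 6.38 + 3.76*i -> [6.38, 10.14, 13.9, 17.66, 21.42]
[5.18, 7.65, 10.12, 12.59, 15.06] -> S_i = 5.18 + 2.47*i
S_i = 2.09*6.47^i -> [2.09, 13.52, 87.49, 566.06, 3662.38]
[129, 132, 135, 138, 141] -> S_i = 129 + 3*i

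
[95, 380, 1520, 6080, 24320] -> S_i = 95*4^i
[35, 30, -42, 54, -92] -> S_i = Random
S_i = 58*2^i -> [58, 116, 232, 464, 928]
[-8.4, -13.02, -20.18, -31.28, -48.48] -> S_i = -8.40*1.55^i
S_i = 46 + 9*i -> [46, 55, 64, 73, 82]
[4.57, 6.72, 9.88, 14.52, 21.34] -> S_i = 4.57*1.47^i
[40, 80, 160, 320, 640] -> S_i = 40*2^i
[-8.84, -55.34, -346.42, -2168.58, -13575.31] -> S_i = -8.84*6.26^i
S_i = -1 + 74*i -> [-1, 73, 147, 221, 295]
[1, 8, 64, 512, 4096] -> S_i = 1*8^i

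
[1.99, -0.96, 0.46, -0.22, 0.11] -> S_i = 1.99*(-0.48)^i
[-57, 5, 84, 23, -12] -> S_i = Random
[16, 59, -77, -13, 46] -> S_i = Random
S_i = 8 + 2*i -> [8, 10, 12, 14, 16]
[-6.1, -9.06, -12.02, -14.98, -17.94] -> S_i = -6.10 + -2.96*i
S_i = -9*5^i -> [-9, -45, -225, -1125, -5625]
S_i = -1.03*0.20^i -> [-1.03, -0.21, -0.04, -0.01, -0.0]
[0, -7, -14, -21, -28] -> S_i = 0 + -7*i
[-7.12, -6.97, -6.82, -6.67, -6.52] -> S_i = -7.12 + 0.15*i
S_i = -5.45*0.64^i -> [-5.45, -3.49, -2.23, -1.43, -0.91]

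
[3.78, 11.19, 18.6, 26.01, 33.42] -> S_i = 3.78 + 7.41*i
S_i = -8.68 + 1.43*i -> [-8.68, -7.25, -5.82, -4.39, -2.96]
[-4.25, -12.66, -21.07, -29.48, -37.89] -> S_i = -4.25 + -8.41*i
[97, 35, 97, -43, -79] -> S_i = Random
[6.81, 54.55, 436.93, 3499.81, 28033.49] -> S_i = 6.81*8.01^i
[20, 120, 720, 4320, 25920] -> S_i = 20*6^i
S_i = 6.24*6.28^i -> [6.24, 39.19, 246.1, 1545.48, 9705.62]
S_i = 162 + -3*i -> [162, 159, 156, 153, 150]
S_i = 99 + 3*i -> [99, 102, 105, 108, 111]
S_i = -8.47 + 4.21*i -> [-8.47, -4.26, -0.05, 4.16, 8.37]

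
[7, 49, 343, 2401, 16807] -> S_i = 7*7^i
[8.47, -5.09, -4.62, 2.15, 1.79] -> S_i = Random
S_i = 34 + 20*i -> [34, 54, 74, 94, 114]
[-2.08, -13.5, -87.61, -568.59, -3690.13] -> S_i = -2.08*6.49^i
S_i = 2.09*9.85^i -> [2.09, 20.59, 202.78, 1997.35, 19673.93]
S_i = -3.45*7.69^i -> [-3.45, -26.53, -204.02, -1568.91, -12064.92]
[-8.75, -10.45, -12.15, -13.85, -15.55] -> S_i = -8.75 + -1.70*i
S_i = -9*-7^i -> [-9, 63, -441, 3087, -21609]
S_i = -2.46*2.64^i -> [-2.46, -6.49, -17.15, -45.26, -119.5]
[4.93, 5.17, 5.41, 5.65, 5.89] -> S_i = 4.93 + 0.24*i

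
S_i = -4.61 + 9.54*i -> [-4.61, 4.93, 14.47, 24.01, 33.55]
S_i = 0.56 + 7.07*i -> [0.56, 7.63, 14.7, 21.77, 28.84]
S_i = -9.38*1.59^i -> [-9.38, -14.91, -23.71, -37.7, -59.95]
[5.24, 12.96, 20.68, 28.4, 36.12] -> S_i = 5.24 + 7.72*i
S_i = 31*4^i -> [31, 124, 496, 1984, 7936]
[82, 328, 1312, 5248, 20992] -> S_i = 82*4^i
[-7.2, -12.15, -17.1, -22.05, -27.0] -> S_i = -7.20 + -4.95*i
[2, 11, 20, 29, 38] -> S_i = 2 + 9*i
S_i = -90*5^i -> [-90, -450, -2250, -11250, -56250]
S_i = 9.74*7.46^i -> [9.74, 72.66, 542.05, 4043.67, 30165.76]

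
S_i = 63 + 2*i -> [63, 65, 67, 69, 71]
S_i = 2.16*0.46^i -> [2.16, 0.99, 0.46, 0.21, 0.1]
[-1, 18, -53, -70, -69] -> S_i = Random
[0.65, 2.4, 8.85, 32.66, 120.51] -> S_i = 0.65*3.69^i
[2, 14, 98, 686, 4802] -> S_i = 2*7^i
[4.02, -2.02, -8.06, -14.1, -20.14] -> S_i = 4.02 + -6.04*i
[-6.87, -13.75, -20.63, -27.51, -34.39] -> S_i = -6.87 + -6.88*i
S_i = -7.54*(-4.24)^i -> [-7.54, 31.97, -135.55, 574.74, -2436.88]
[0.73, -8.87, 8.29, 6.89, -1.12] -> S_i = Random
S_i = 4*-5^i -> [4, -20, 100, -500, 2500]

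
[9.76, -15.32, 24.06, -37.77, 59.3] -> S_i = 9.76*(-1.57)^i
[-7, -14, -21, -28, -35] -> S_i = -7 + -7*i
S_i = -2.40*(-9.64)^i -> [-2.4, 23.14, -223.03, 2150.02, -20726.19]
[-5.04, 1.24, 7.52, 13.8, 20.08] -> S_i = -5.04 + 6.28*i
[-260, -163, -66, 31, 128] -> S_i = -260 + 97*i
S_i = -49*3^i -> [-49, -147, -441, -1323, -3969]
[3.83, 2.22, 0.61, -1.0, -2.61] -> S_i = 3.83 + -1.61*i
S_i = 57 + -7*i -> [57, 50, 43, 36, 29]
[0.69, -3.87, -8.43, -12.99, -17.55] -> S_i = 0.69 + -4.56*i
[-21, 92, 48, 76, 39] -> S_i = Random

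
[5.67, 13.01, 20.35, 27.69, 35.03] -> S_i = 5.67 + 7.34*i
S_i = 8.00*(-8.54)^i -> [8.0, -68.32, 583.45, -4982.69, 42552.15]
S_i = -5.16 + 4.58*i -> [-5.16, -0.58, 4.0, 8.58, 13.16]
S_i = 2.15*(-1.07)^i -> [2.15, -2.3, 2.46, -2.63, 2.82]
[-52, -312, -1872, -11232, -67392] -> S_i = -52*6^i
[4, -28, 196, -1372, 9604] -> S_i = 4*-7^i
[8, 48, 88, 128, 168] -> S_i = 8 + 40*i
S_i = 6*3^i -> [6, 18, 54, 162, 486]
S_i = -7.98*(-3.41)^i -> [-7.98, 27.21, -92.79, 316.42, -1079.0]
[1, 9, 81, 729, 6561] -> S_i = 1*9^i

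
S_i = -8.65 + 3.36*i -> [-8.65, -5.29, -1.93, 1.43, 4.79]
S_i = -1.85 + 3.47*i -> [-1.85, 1.62, 5.09, 8.56, 12.03]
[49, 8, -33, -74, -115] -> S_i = 49 + -41*i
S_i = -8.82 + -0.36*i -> [-8.82, -9.18, -9.54, -9.9, -10.26]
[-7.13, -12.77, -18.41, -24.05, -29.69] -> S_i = -7.13 + -5.64*i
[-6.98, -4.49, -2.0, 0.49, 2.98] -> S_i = -6.98 + 2.49*i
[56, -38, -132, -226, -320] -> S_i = 56 + -94*i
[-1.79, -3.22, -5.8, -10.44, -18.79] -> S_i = -1.79*1.80^i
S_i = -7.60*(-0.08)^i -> [-7.6, 0.61, -0.05, 0.0, -0.0]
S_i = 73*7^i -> [73, 511, 3577, 25039, 175273]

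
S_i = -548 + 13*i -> [-548, -535, -522, -509, -496]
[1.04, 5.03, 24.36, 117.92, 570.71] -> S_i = 1.04*4.84^i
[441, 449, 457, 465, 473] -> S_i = 441 + 8*i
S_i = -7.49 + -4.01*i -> [-7.49, -11.5, -15.51, -19.52, -23.53]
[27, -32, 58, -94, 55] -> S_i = Random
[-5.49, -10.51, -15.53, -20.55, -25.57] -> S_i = -5.49 + -5.02*i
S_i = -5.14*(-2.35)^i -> [-5.14, 12.08, -28.39, 66.71, -156.76]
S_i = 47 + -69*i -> [47, -22, -91, -160, -229]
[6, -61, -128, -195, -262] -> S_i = 6 + -67*i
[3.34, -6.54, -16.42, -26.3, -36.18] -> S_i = 3.34 + -9.88*i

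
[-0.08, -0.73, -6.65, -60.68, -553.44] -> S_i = -0.08*9.12^i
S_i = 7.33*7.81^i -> [7.33, 57.25, 447.1, 3491.86, 27271.44]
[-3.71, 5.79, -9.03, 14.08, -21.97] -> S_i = -3.71*(-1.56)^i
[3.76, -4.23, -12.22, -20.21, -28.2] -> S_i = 3.76 + -7.99*i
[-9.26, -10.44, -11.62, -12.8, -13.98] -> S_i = -9.26 + -1.18*i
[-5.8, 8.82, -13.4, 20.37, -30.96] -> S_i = -5.80*(-1.52)^i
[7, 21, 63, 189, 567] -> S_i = 7*3^i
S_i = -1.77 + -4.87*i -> [-1.77, -6.64, -11.51, -16.38, -21.25]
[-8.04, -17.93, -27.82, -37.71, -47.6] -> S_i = -8.04 + -9.89*i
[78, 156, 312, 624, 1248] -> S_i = 78*2^i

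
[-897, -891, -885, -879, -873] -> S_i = -897 + 6*i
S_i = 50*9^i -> [50, 450, 4050, 36450, 328050]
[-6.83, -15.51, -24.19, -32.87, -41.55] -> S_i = -6.83 + -8.68*i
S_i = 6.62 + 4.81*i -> [6.62, 11.43, 16.24, 21.05, 25.86]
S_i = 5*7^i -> [5, 35, 245, 1715, 12005]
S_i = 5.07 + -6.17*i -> [5.07, -1.1, -7.27, -13.44, -19.61]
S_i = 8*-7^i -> [8, -56, 392, -2744, 19208]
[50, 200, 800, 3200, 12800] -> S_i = 50*4^i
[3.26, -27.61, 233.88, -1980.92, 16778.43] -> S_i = 3.26*(-8.47)^i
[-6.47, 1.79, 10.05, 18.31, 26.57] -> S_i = -6.47 + 8.26*i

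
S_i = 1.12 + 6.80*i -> [1.12, 7.92, 14.72, 21.52, 28.32]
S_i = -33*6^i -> [-33, -198, -1188, -7128, -42768]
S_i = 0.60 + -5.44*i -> [0.6, -4.84, -10.28, -15.72, -21.16]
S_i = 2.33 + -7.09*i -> [2.33, -4.76, -11.85, -18.94, -26.03]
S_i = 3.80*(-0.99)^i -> [3.8, -3.76, 3.72, -3.69, 3.65]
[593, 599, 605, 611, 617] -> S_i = 593 + 6*i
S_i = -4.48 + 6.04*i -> [-4.48, 1.56, 7.6, 13.64, 19.68]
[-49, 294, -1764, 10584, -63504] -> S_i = -49*-6^i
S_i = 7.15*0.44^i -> [7.15, 3.15, 1.38, 0.61, 0.27]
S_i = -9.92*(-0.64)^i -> [-9.92, 6.35, -4.06, 2.6, -1.66]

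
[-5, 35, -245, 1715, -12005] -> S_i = -5*-7^i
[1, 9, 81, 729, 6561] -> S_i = 1*9^i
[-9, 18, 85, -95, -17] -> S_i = Random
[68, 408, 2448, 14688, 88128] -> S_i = 68*6^i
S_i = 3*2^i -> [3, 6, 12, 24, 48]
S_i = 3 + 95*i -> [3, 98, 193, 288, 383]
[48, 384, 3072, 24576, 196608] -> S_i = 48*8^i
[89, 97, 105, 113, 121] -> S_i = 89 + 8*i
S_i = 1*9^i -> [1, 9, 81, 729, 6561]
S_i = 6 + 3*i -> [6, 9, 12, 15, 18]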